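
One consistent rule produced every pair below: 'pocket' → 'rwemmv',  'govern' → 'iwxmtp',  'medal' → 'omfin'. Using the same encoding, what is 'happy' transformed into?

The shift depends on letter class: consonant p→r is +2, but vowel o→w is +8. Two shifts are in play — +8 for a/e/i/o/u, +2 for every other letter.
Applying it to happy: h(cons)+2=j, a(vowel)+8=i, p(cons)+2=r, p(cons)+2=r, y(cons)+2=a.

jirra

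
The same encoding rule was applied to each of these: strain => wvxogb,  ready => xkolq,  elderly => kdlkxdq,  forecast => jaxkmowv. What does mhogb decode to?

chain

s(18)→w(22) and t(19)→v(21) fit y≡25x+14 (mod 26); the inverse of 25 mod 26 is 25. This is an affine cipher: with a=0,…,z=25, each position x becomes (25x+14) mod 26.
Undoing it on mhogb: m(12)→25·(12−14)≡2=c; h(7)→25·(7−14)≡7=h; o(14)→25·(14−14)≡0=a; g(6)→25·(6−14)≡8=i; b(1)→25·(1−14)≡13=n (all mod 26).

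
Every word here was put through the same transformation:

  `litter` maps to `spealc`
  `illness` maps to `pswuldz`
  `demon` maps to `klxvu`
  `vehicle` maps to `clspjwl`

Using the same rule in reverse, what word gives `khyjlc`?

Shifts by position in litter: pos 0: l→s (+7), pos 1: i→p (+7), pos 2: t→e (+11), pos 3: t→a (+7), pos 4: e→l (+7), pos 5: r→c (+11) — repeating every 3. The shifts repeat in a cycle of length 3: positions 0,1,… shift by +7, +7, +11, then the pattern repeats.
Reversing it on khyjlc: k−7=d, h−7=a, y−11=n, j−7=c, l−7=e, c−11=r.

dancer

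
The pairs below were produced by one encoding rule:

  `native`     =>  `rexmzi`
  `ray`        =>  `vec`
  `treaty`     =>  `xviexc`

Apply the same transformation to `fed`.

Compare letters: n→r is +4, a→e is +4, t→x is +4 — a constant shift. This is a Caesar cipher with shift 4.
Applying it to fed: f+4=j, e+4=i, d+4=h.

jih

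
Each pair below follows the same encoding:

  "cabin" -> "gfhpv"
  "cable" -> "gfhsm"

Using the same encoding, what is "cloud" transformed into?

Each letter shifts forward by (position + 4), i.e. 4, 5, 6, … — the shift grows by one for each successive letter.
On cloud: c+4=g, l+5=q, o+6=u, u+7=b, d+8=l.

gqubl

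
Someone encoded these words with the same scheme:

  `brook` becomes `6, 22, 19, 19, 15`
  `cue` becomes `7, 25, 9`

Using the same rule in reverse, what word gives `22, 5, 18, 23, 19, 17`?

The number is (letter's place in the alphabet, a=1) + 4.
Decoding 22, 5, 18, 23, 19, 17: 22→(22−4)÷1=18=r, 5→(5−4)÷1=1=a, 18→(18−4)÷1=14=n, 23→(23−4)÷1=19=s, 19→(19−4)÷1=15=o, 17→(17−4)÷1=13=m.

ransom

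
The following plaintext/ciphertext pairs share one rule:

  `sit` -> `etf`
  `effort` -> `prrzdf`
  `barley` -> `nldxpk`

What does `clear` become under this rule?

The shift depends on letter class: consonant s→e is +12, but vowel i→t is +11. The rule splits by letter class: vowels +11, consonants +12.
On clear: c(cons)+12=o, l(cons)+12=x, e(vowel)+11=p, a(vowel)+11=l, r(cons)+12=d.

oxpld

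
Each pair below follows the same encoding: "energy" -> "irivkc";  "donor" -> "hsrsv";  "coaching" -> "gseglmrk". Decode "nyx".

jut

Each letter is shifted forward by 4 in the alphabet (a Caesar shift of +4).
Reversing it on nyx: n−4=j, y−4=u, x−4=t.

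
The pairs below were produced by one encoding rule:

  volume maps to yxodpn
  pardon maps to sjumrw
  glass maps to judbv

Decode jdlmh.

guide

Shifts by position in volume: pos 0: v→y (+3), pos 1: o→x (+9), pos 2: l→o (+3), pos 3: u→d (+9) — repeating every 2. It's a Vigenère-style cipher with numeric key [3,9]: position i shifts by key[i mod 2].
Reversing it on jdlmh: j−3=g, d−9=u, l−3=i, m−9=d, h−3=e.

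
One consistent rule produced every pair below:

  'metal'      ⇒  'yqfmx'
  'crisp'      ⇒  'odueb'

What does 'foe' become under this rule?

raq

This is a Caesar cipher with shift 12.
Applying it to foe: f+12=r, o+12=a, e+12=q.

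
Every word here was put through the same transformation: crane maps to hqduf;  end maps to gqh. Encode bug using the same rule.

Read the word backwards and shift each letter +3.
On bug: reverse → gub; then shift: g+3=j, u+3=x, b+3=e.

jxe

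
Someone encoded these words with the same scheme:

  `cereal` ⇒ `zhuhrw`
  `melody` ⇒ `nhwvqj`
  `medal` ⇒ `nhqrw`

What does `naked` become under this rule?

c(2)→z(25) and e(4)→h(7) fit y≡17x+17 (mod 26); the inverse of 17 mod 26 is 23. This is an affine cipher: with a=0,…,z=25, each position x becomes (17x+17) mod 26.
For naked: n(13)→17·13+17≡4=e; a(0)→17·0+17≡17=r; k(10)→17·10+17≡5=f; e(4)→17·4+17≡7=h; d(3)→17·3+17≡16=q (all mod 26).

erfhq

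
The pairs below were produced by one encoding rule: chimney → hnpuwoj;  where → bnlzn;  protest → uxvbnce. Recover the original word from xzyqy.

In chimney: c→h is +5, h→n is +6, i→p is +7, m→u is +8 — the shift increases by 1 each position. The shift increases by 1 at each position, starting from +5: 5, 6, 7, ….
Undoing it on xzyqy: x−5=s, z−6=t, y−7=r, q−8=i, y−9=p.

strip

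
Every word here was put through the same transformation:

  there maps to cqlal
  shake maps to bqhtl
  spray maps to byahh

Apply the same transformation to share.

The rule splits by letter class: vowels +7, consonants +9.
On share: s(cons)+9=b, h(cons)+9=q, a(vowel)+7=h, r(cons)+9=a, e(vowel)+7=l.

bqhal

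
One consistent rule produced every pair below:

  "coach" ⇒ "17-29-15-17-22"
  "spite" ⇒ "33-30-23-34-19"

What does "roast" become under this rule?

32-29-15-33-34

c is letter #3 and maps to 17: an offset of 14. The number is (letter's place in the alphabet, a=1) + 14.
Applying it to roast: r=18→32, o=15→29, a=1→15, s=19→33, t=20→34.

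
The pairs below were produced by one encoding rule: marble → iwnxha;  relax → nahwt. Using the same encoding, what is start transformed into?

opwnp

Compare letters: m→i is +22, a→w is +22, r→n is +22 — a constant shift. This is a Caesar cipher with shift 22.
Applying it to start: s+22=o, t+22=p, a+22=w, r+22=n, t+22=p.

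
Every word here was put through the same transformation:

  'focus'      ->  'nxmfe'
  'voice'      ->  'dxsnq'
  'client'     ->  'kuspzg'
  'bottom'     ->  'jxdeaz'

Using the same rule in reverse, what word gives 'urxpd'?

Each letter shifts forward by (position + 8), i.e. 8, 9, 10, … — the shift grows by one for each successive letter.
Undoing it on urxpd: u−8=m, r−9=i, x−10=n, p−11=e, d−12=r.

miner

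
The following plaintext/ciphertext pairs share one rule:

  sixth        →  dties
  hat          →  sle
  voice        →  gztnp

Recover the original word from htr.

Compare letters: s→d is +11, i→t is +11, x→i is +11 — a constant shift. This is a Caesar cipher with shift 11.
Reversing it on htr: h−11=w, t−11=i, r−11=g.

wig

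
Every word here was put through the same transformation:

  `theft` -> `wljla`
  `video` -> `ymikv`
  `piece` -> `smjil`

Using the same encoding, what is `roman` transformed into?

usrgu

In theft: t→w is +3, h→l is +4, e→j is +5, f→l is +6 — the shift increases by 1 each position. Letter i (0-indexed) is shifted by i+3, so successive shifts are 3, 4, 5, ….
On roman: r+3=u, o+4=s, m+5=r, a+6=g, n+7=u.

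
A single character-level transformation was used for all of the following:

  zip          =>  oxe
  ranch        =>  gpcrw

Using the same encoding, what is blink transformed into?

qaxcz

Compare letters: z→o is +15, i→x is +15, p→e is +15 — a constant shift. Every letter moves 15 places later in the alphabet, wrapping around z→a.
On blink: b+15=q, l+15=a, i+15=x, n+15=c, k+15=z.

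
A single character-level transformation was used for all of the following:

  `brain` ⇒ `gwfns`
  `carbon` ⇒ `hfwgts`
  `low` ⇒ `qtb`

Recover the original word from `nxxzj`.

issue

Compare letters: b→g is +5, r→w is +5, a→f is +5 — a constant shift. This is a Caesar cipher with shift 5.
Reversing it on nxxzj: n−5=i, x−5=s, x−5=s, z−5=u, j−5=e.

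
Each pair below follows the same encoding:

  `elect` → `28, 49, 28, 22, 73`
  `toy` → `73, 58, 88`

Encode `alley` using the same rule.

e(#5)→28 and l(#12)→49: differences scale by 3, so n = 3·pos + 13. With a=1..z=26, the number is 3·pos + 13.
On alley: a=1→16, l=12→49, l=12→49, e=5→28, y=25→88.

16, 49, 49, 28, 88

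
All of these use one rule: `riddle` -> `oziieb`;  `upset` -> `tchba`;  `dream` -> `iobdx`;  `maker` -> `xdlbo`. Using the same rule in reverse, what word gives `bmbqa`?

r(17)→o(14) and i(8)→z(25) fit y≡19x+3 (mod 26); the inverse of 19 mod 26 is 11. Each letter's alphabet position (a=0..z=25) is mapped through 19·x+3 mod 26 — an affine cipher.
Undoing it on bmbqa: b(1)→11·(1−3)≡4=e; m(12)→11·(12−3)≡21=v; b(1)→11·(1−3)≡4=e; q(16)→11·(16−3)≡13=n; a(0)→11·(0−3)≡19=t (all mod 26).

event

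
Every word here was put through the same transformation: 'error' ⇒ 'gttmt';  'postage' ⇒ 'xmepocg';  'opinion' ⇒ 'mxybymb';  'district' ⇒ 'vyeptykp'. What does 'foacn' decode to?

Treating letters as 0–25, the rule is x ↦ 11x + 14 (mod 26).
Reversing it on foacn: f(5)→19·(5−14)≡11=l; o(14)→19·(14−14)≡0=a; a(0)→19·(0−14)≡20=u; c(2)→19·(2−14)≡6=g; n(13)→19·(13−14)≡7=h (all mod 26).

laugh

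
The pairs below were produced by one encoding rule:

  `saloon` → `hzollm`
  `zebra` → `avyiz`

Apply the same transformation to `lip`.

ork

Letters are reflected about the middle of the alphabet (position → 25−position): Atbash.
On lip: l↔o, i↔r, p↔k.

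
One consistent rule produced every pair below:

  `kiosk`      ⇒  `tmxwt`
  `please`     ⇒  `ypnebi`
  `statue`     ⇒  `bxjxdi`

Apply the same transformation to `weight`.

Shifts by position in kiosk: pos 0: k→t (+9), pos 1: i→m (+4), pos 2: o→x (+9), pos 3: s→w (+4) — repeating every 2. It's a Vigenère-style cipher with numeric key [9,4]: position i shifts by key[i mod 2].
On weight: w+9=f, e+4=i, i+9=r, g+4=k, h+9=q, t+4=x.

firkqx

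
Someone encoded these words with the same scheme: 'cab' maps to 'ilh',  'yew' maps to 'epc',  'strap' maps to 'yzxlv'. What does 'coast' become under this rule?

The shift depends on letter class: consonant c→i is +6, but vowel a→l is +11. Two shifts are in play — +11 for a/e/i/o/u, +6 for every other letter.
For coast: c(cons)+6=i, o(vowel)+11=z, a(vowel)+11=l, s(cons)+6=y, t(cons)+6=z.

izlyz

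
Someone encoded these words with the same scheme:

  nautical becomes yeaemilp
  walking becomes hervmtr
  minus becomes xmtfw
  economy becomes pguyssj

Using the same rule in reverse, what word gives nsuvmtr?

cooking

A repeating key of period 3 is used — shifts +11, +4, +6 over and over.
Undoing it on nsuvmtr: n−11=c, s−4=o, u−6=o, v−11=k, m−4=i, t−6=n, r−11=g.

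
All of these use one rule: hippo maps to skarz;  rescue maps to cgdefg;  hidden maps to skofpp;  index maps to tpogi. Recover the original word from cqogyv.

rodent

Shifts by position in hippo: pos 0: h→s (+11), pos 1: i→k (+2), pos 2: p→a (+11), pos 3: p→r (+2) — repeating every 2. It's a Vigenère-style cipher with numeric key [11,2]: position i shifts by key[i mod 2].
Reversing it on cqogyv: c−11=r, q−2=o, o−11=d, g−2=e, y−11=n, v−2=t.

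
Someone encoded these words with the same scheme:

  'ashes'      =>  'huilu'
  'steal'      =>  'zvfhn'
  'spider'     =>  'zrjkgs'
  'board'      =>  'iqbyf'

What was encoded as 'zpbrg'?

snake

Shifts by position in ashes: pos 0: a→h (+7), pos 1: s→u (+2), pos 2: h→i (+1), pos 3: e→l (+7), pos 4: s→u (+2) — repeating every 3. A repeating key of period 3 is used — shifts +7, +2, +1 over and over.
Reversing it on zpbrg: z−7=s, p−2=n, b−1=a, r−7=k, g−2=e.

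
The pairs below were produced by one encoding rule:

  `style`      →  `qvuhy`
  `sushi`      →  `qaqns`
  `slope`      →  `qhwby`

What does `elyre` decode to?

s(18)→q(16) and t(19)→v(21) fit y≡5x+4 (mod 26); the inverse of 5 mod 26 is 21. This is an affine cipher: with a=0,…,z=25, each position x becomes (5x+4) mod 26.
Undoing it on elyre: e(4)→21·(4−4)≡0=a; l(11)→21·(11−4)≡17=r; y(24)→21·(24−4)≡4=e; r(17)→21·(17−4)≡13=n; e(4)→21·(4−4)≡0=a (all mod 26).

arena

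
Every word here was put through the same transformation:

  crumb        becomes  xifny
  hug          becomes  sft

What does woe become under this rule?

Each pair mirrors across the alphabet (c↔x, r↔i, u↔f): positions sum to 25. Letters are reflected about the middle of the alphabet (position → 25−position): Atbash.
Applying it to woe: w↔d, o↔l, e↔v.

dlv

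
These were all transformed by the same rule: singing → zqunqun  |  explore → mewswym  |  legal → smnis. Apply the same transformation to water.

The shift depends on letter class: consonant s→z is +7, but vowel i→q is +8. The rule splits by letter class: vowels +8, consonants +7.
On water: w(cons)+7=d, a(vowel)+8=i, t(cons)+7=a, e(vowel)+8=m, r(cons)+7=y.

diamy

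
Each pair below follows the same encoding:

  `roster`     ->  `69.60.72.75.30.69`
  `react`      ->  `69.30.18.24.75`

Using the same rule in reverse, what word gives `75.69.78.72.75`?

trust

r(#18)→69 and o(#15)→60: differences scale by 3, so n = 3·pos + 15. Each letter becomes 3×(its alphabet position, a=1..z=26) + 15.
Decoding 75.69.78.72.75: 75→(75−15)÷3=20=t, 69→(69−15)÷3=18=r, 78→(78−15)÷3=21=u, 72→(72−15)÷3=19=s, 75→(75−15)÷3=20=t.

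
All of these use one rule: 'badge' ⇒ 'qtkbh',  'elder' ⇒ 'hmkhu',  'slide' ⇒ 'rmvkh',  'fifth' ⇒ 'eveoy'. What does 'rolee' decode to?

stuff

b(1)→q(16) and a(0)→t(19) fit y≡23x+19 (mod 26); the inverse of 23 mod 26 is 17. Treating letters as 0–25, the rule is x ↦ 23x + 19 (mod 26).
Decoding rolee: r(17)→17·(17−19)≡18=s; o(14)→17·(14−19)≡19=t; l(11)→17·(11−19)≡20=u; e(4)→17·(4−19)≡5=f; e(4)→17·(4−19)≡5=f (all mod 26).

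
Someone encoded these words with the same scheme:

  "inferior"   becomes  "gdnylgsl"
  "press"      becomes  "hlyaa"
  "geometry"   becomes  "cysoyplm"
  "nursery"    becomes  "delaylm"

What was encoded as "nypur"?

fetch

i(8)→g(6) and n(13)→d(3) fit y≡15x+16 (mod 26); the inverse of 15 mod 26 is 7. This is an affine cipher: with a=0,…,z=25, each position x becomes (15x+16) mod 26.
Decoding nypur: n(13)→7·(13−16)≡5=f; y(24)→7·(24−16)≡4=e; p(15)→7·(15−16)≡19=t; u(20)→7·(20−16)≡2=c; r(17)→7·(17−16)≡7=h (all mod 26).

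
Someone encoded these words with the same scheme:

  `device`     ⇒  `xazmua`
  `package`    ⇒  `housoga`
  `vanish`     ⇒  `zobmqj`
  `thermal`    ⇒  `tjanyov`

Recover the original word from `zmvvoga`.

Treating letters as 0–25, the rule is x ↦ 3x + 14 (mod 26).
Undoing it on zmvvoga: z(25)→9·(25−14)≡21=v; m(12)→9·(12−14)≡8=i; v(21)→9·(21−14)≡11=l; v(21)→9·(21−14)≡11=l; o(14)→9·(14−14)≡0=a; g(6)→9·(6−14)≡6=g; a(0)→9·(0−14)≡4=e (all mod 26).

village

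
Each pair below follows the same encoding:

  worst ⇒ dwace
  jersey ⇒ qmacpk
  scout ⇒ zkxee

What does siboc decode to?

laser

In worst: w→d is +7, o→w is +8, r→a is +9, s→c is +10 — the shift increases by 1 each position. The shift increases by 1 at each position, starting from +7: 7, 8, 9, ….
Undoing it on siboc: s−7=l, i−8=a, b−9=s, o−10=e, c−11=r.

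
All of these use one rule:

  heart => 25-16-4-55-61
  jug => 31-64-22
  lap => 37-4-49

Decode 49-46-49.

h(#8)→25 and e(#5)→16: differences scale by 3, so n = 3·pos + 1. With a=1..z=26, the number is 3·pos + 1.
Undoing it on 49-46-49: 49→(49−1)÷3=16=p, 46→(46−1)÷3=15=o, 49→(49−1)÷3=16=p.

pop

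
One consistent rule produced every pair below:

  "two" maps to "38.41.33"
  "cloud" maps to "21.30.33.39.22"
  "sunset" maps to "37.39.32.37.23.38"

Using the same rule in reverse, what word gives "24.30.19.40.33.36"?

flavor

The number is (letter's place in the alphabet, a=1) + 18.
Undoing it on 24.30.19.40.33.36: 24→(24−18)÷1=6=f, 30→(30−18)÷1=12=l, 19→(19−18)÷1=1=a, 40→(40−18)÷1=22=v, 33→(33−18)÷1=15=o, 36→(36−18)÷1=18=r.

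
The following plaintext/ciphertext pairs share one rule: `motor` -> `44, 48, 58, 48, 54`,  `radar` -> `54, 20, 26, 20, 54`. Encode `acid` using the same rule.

20, 24, 36, 26

m(#13)→44 and o(#15)→48: differences scale by 2, so n = 2·pos + 18. With a=1..z=26, the number is 2·pos + 18.
For acid: a=1→20, c=3→24, i=9→36, d=4→26.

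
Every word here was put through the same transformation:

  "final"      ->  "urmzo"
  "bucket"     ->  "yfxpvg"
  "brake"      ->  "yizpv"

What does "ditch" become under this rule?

Each letter is replaced by its mirror in the alphabet: a↔z, b↔y, c↔x, and so on (the Atbash cipher).
On ditch: d↔w, i↔r, t↔g, c↔x, h↔s.

wrgxs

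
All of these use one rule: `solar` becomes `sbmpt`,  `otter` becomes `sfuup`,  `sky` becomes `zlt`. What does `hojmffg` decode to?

feeling

The output letters match the input read backwards, each shifted +1: solar reversed is ralos. Read the word backwards and shift each letter +1.
Undoing it on hojmffg: shift back: h−1=g, o−1=n, j−1=i, m−1=l, f−1=e, f−1=e, g−1=f → gnileef; then reverse → feeling.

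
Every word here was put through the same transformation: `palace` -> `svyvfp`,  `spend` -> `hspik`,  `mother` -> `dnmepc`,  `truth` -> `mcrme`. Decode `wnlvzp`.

Each letter's alphabet position (a=0..z=25) is mapped through 5·x+21 mod 26 — an affine cipher.
Reversing it on wnlvzp: w(22)→21·(22−21)≡21=v; n(13)→21·(13−21)≡14=o; l(11)→21·(11−21)≡24=y; v(21)→21·(21−21)≡0=a; z(25)→21·(25−21)≡6=g; p(15)→21·(15−21)≡4=e (all mod 26).

voyage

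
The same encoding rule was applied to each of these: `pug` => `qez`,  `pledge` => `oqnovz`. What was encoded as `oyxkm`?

The output letters match the input read backwards, each shifted +10: pug reversed is gup. The word is reversed, then every letter is shifted forward by 10.
Undoing it on oyxkm: shift back: o−10=e, y−10=o, x−10=n, k−10=a, m−10=c → eonac; then reverse → canoe.

canoe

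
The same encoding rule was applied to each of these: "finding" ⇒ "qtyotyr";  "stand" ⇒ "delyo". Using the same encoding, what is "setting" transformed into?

dpeetyr

Compare letters: f→q is +11, i→t is +11, n→y is +11 — a constant shift. It's a constant shift of +11 (ROT11).
Applying it to setting: s+11=d, e+11=p, t+11=e, t+11=e, i+11=t, n+11=y, g+11=r.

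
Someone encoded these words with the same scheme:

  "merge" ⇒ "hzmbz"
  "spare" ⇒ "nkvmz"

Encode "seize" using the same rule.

Compare letters: m→h is +21, e→z is +21, r→m is +21 — a constant shift. This is a Caesar cipher with shift 21.
On seize: s+21=n, e+21=z, i+21=d, z+21=u, e+21=z.

nzduz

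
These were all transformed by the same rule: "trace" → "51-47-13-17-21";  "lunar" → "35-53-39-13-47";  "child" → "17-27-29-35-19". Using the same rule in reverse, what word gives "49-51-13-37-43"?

t(#20)→51 and r(#18)→47: differences scale by 2, so n = 2·pos + 11. Each letter becomes 2×(its alphabet position, a=1..z=26) + 11.
Undoing it on 49-51-13-37-43: 49→(49−11)÷2=19=s, 51→(51−11)÷2=20=t, 13→(13−11)÷2=1=a, 37→(37−11)÷2=13=m, 43→(43−11)÷2=16=p.

stamp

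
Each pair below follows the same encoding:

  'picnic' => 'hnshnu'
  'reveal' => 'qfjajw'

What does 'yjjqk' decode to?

fleet

The output letters match the input read backwards, each shifted +5: picnic reversed is cincip. Read the word backwards and shift each letter +5.
Undoing it on yjjqk: shift back: y−5=t, j−5=e, j−5=e, q−5=l, k−5=f → teelf; then reverse → fleet.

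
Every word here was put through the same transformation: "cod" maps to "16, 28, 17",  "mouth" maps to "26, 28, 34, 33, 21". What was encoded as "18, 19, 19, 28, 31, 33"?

c is letter #3 and maps to 16: an offset of 13. The number is (letter's place in the alphabet, a=1) + 13.
Reversing it on 18, 19, 19, 28, 31, 33: 18→(18−13)÷1=5=e, 19→(19−13)÷1=6=f, 19→(19−13)÷1=6=f, 28→(28−13)÷1=15=o, 31→(31−13)÷1=18=r, 33→(33−13)÷1=20=t.

effort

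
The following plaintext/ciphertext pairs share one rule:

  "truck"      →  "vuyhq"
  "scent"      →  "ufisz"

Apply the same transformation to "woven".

Letter i (0-indexed) is shifted by i+2, so successive shifts are 2, 3, 4, ….
On woven: w+2=y, o+3=r, v+4=z, e+5=j, n+6=t.

yrzjt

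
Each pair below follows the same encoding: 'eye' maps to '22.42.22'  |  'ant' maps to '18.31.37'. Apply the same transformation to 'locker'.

e is letter #5 and maps to 22: an offset of 17. Each letter is replaced by its alphabet position (a=1..z=26) + 17.
On locker: l=12→29, o=15→32, c=3→20, k=11→28, e=5→22, r=18→35.

29.32.20.28.22.35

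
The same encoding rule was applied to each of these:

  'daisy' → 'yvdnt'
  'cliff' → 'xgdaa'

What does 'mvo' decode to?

Compare letters: d→y is +21, a→v is +21, i→d is +21 — a constant shift. Each letter is shifted forward by 21 in the alphabet (a Caesar shift of +21).
Undoing it on mvo: m−21=r, v−21=a, o−21=t.

rat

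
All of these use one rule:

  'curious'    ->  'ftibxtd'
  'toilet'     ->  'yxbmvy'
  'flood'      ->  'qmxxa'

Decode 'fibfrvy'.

c(2)→f(5) and u(20)→t(19) fit y≡21x+15 (mod 26); the inverse of 21 mod 26 is 5. This is an affine cipher: with a=0,…,z=25, each position x becomes (21x+15) mod 26.
Decoding fibfrvy: f(5)→5·(5−15)≡2=c; i(8)→5·(8−15)≡17=r; b(1)→5·(1−15)≡8=i; f(5)→5·(5−15)≡2=c; r(17)→5·(17−15)≡10=k; v(21)→5·(21−15)≡4=e; y(24)→5·(24−15)≡19=t (all mod 26).

cricket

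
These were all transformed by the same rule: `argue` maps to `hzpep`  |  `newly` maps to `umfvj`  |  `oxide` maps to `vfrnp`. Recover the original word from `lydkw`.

equal

The shift increases by 1 at each position, starting from +7: 7, 8, 9, ….
Decoding lydkw: l−7=e, y−8=q, d−9=u, k−10=a, w−11=l.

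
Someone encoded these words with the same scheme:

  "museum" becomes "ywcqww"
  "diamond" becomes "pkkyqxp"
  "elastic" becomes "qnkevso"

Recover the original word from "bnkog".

place

The shifts repeat in a cycle of length 3: positions 0,1,… shift by +12, +2, +10, then the pattern repeats.
Decoding bnkog: b−12=p, n−2=l, k−10=a, o−12=c, g−2=e.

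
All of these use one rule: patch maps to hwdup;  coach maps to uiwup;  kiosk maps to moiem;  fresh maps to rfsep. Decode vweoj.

basin

p(15)→h(7) and a(0)→w(22) fit y≡25x+22 (mod 26); the inverse of 25 mod 26 is 25. Each letter's alphabet position (a=0..z=25) is mapped through 25·x+22 mod 26 — an affine cipher.
Undoing it on vweoj: v(21)→25·(21−22)≡1=b; w(22)→25·(22−22)≡0=a; e(4)→25·(4−22)≡18=s; o(14)→25·(14−22)≡8=i; j(9)→25·(9−22)≡13=n (all mod 26).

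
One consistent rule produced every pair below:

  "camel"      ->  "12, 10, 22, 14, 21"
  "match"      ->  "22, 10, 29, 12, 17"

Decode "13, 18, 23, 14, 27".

diner

Letters become their 1-based position plus 9 (so a→10, b→11, …).
Undoing it on 13, 18, 23, 14, 27: 13→(13−9)÷1=4=d, 18→(18−9)÷1=9=i, 23→(23−9)÷1=14=n, 14→(14−9)÷1=5=e, 27→(27−9)÷1=18=r.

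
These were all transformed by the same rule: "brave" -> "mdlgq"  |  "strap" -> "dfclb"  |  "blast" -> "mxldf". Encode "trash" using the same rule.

edldt

Shifts by position in brave: pos 0: b→m (+11), pos 1: r→d (+12), pos 2: a→l (+11), pos 3: v→g (+11), pos 4: e→q (+12) — repeating every 3. A repeating key of period 3 is used — shifts +11, +12, +11 over and over.
On trash: t+11=e, r+12=d, a+11=l, s+11=d, h+12=t.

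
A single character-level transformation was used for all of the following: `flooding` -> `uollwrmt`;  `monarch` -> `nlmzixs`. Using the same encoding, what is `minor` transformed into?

nrmli

Each pair mirrors across the alphabet (f↔u, l↔o, o↔l): positions sum to 25. Each letter is replaced by its mirror in the alphabet: a↔z, b↔y, c↔x, and so on (the Atbash cipher).
Applying it to minor: m↔n, i↔r, n↔m, o↔l, r↔i.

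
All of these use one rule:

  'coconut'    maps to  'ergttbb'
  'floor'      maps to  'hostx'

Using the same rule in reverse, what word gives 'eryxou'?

cousin

In coconut: c→e is +2, o→r is +3, c→g is +4, o→t is +5 — the shift increases by 1 each position. The shift increases by 1 at each position, starting from +2: 2, 3, 4, ….
Undoing it on eryxou: e−2=c, r−3=o, y−4=u, x−5=s, o−6=i, u−7=n.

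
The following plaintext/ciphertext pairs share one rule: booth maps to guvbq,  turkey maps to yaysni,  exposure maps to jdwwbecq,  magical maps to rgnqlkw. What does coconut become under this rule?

hujwwee

In booth: b→g is +5, o→u is +6, o→v is +7, t→b is +8 — the shift increases by 1 each position. Each letter shifts forward by (position + 5), i.e. 5, 6, 7, … — the shift grows by one for each successive letter.
For coconut: c+5=h, o+6=u, c+7=j, o+8=w, n+9=w, u+10=e, t+11=e.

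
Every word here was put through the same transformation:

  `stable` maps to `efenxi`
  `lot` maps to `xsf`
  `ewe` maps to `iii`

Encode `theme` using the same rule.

ftiyi

The shift depends on letter class: consonant s→e is +12, but vowel a→e is +4. Two shifts are in play — +4 for a/e/i/o/u, +12 for every other letter.
On theme: t(cons)+12=f, h(cons)+12=t, e(vowel)+4=i, m(cons)+12=y, e(vowel)+4=i.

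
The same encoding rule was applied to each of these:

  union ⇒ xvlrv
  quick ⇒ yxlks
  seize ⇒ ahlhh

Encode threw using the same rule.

Two shifts are in play — +3 for a/e/i/o/u, +8 for every other letter.
On threw: t(cons)+8=b, h(cons)+8=p, r(cons)+8=z, e(vowel)+3=h, w(cons)+8=e.

bpzhe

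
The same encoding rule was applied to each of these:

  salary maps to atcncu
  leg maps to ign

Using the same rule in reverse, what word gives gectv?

The output letters match the input read backwards, each shifted +2: salary reversed is yralas. The word is reversed, then every letter is shifted forward by 2.
Undoing it on gectv: shift back: g−2=e, e−2=c, c−2=a, t−2=r, v−2=t → ecart; then reverse → trace.

trace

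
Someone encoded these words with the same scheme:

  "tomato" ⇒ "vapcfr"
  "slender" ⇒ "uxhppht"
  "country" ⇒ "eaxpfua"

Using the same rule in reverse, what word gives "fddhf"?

draft

Shifts by position in tomato: pos 0: t→v (+2), pos 1: o→a (+12), pos 2: m→p (+3), pos 3: a→c (+2), pos 4: t→f (+12), pos 5: o→r (+3) — repeating every 3. It's a Vigenère-style cipher with numeric key [2,12,3]: position i shifts by key[i mod 3].
Decoding fddhf: f−2=d, d−12=r, d−3=a, h−2=f, f−12=t.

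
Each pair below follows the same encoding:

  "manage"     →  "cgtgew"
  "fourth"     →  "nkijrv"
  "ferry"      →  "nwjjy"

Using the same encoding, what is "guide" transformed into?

eimfw

m(12)→c(2) and a(0)→g(6) fit y≡17x+6 (mod 26); the inverse of 17 mod 26 is 23. Each letter's alphabet position (a=0..z=25) is mapped through 17·x+6 mod 26 — an affine cipher.
For guide: g(6)→17·6+6≡4=e; u(20)→17·20+6≡8=i; i(8)→17·8+6≡12=m; d(3)→17·3+6≡5=f; e(4)→17·4+6≡22=w (all mod 26).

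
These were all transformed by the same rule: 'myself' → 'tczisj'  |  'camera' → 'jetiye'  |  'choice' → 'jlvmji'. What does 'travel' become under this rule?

avhzlp

It's a Vigenère-style cipher with numeric key [7,4]: position i shifts by key[i mod 2].
For travel: t+7=a, r+4=v, a+7=h, v+4=z, e+7=l, l+4=p.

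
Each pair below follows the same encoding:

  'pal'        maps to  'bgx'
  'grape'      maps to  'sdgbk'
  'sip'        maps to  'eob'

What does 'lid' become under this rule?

xop

Vowels shift forward by 6 and consonants shift forward by 12.
Applying it to lid: l(cons)+12=x, i(vowel)+6=o, d(cons)+12=p.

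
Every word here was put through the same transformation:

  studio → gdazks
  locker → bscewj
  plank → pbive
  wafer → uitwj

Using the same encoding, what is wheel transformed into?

s(18)→g(6) and t(19)→d(3) fit y≡23x+8 (mod 26); the inverse of 23 mod 26 is 17. Treating letters as 0–25, the rule is x ↦ 23x + 8 (mod 26).
On wheel: w(22)→23·22+8≡20=u; h(7)→23·7+8≡13=n; e(4)→23·4+8≡22=w; e(4)→23·4+8≡22=w; l(11)→23·11+8≡1=b (all mod 26).

unwwb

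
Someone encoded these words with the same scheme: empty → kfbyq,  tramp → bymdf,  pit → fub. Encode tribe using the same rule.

qnudf

Two steps: reverse the string, then apply a Caesar shift of +12.
For tribe: reverse → ebirt; then shift: e+12=q, b+12=n, i+12=u, r+12=d, t+12=f.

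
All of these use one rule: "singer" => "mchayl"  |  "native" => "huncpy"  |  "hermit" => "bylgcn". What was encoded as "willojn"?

corrupt

Compare letters: s→m is +20, i→c is +20, n→h is +20 — a constant shift. It's a constant shift of +20 (ROT20).
Undoing it on willojn: w−20=c, i−20=o, l−20=r, l−20=r, o−20=u, j−20=p, n−20=t.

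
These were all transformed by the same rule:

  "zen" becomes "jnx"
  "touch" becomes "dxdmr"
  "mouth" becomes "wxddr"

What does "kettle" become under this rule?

Two shifts are in play — +9 for a/e/i/o/u, +10 for every other letter.
For kettle: k(cons)+10=u, e(vowel)+9=n, t(cons)+10=d, t(cons)+10=d, l(cons)+10=v, e(vowel)+9=n.

unddvn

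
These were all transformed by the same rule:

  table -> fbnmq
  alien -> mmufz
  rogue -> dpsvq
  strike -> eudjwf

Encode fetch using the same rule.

rffdt

A repeating key of period 2 is used — shifts +12, +1 over and over.
For fetch: f+12=r, e+1=f, t+12=f, c+1=d, h+12=t.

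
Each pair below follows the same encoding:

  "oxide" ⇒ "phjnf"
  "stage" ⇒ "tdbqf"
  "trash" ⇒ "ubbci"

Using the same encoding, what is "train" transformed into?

ubbso

Shifts by position in oxide: pos 0: o→p (+1), pos 1: x→h (+10), pos 2: i→j (+1), pos 3: d→n (+10) — repeating every 2. It's a Vigenère-style cipher with numeric key [1,10]: position i shifts by key[i mod 2].
On train: t+1=u, r+10=b, a+1=b, i+10=s, n+1=o.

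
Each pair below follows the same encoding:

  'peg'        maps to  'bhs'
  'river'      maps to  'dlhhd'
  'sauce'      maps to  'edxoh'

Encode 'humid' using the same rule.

The shift depends on letter class: consonant p→b is +12, but vowel e→h is +3. Two shifts are in play — +3 for a/e/i/o/u, +12 for every other letter.
For humid: h(cons)+12=t, u(vowel)+3=x, m(cons)+12=y, i(vowel)+3=l, d(cons)+12=p.

txylp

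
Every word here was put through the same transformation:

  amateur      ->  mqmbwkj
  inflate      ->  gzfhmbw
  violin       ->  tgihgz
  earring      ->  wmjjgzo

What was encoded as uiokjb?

a(0)→m(12) and m(12)→q(16) fit y≡9x+12 (mod 26); the inverse of 9 mod 26 is 3. Each letter's alphabet position (a=0..z=25) is mapped through 9·x+12 mod 26 — an affine cipher.
Reversing it on uiokjb: u(20)→3·(20−12)≡24=y; i(8)→3·(8−12)≡14=o; o(14)→3·(14−12)≡6=g; k(10)→3·(10−12)≡20=u; j(9)→3·(9−12)≡17=r; b(1)→3·(1−12)≡19=t (all mod 26).

yogurt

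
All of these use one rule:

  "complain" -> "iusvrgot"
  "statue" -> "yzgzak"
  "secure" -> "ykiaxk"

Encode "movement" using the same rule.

subksktz

Every letter moves 6 places later in the alphabet, wrapping around z→a.
For movement: m+6=s, o+6=u, v+6=b, e+6=k, m+6=s, e+6=k, n+6=t, t+6=z.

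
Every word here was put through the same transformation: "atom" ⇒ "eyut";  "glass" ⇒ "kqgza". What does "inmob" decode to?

In atom: a→e is +4, t→y is +5, o→u is +6, m→t is +7 — the shift increases by 1 each position. Each letter shifts forward by (position + 4), i.e. 4, 5, 6, … — the shift grows by one for each successive letter.
Reversing it on inmob: i−4=e, n−5=i, m−6=g, o−7=h, b−8=t.

eight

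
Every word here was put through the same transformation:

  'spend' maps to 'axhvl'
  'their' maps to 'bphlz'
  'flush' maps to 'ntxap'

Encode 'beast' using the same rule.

jhdab

The shift depends on letter class: consonant s→a is +8, but vowel e→h is +3. Two shifts are in play — +3 for a/e/i/o/u, +8 for every other letter.
Applying it to beast: b(cons)+8=j, e(vowel)+3=h, a(vowel)+3=d, s(cons)+8=a, t(cons)+8=b.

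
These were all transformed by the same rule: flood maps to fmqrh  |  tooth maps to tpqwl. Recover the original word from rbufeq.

rascal

In flood: f→f is +0, l→m is +1, o→q is +2, o→r is +3 — the shift increases by 1 each position. Letter i (0-indexed) is shifted by i+0, so successive shifts are 0, 1, 2, ….
Undoing it on rbufeq: r−0=r, b−1=a, u−2=s, f−3=c, e−4=a, q−5=l.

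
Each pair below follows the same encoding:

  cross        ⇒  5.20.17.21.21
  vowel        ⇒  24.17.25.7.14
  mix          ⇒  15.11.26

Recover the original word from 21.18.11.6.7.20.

Letters become their 1-based position plus 2 (so a→3, b→4, …).
Undoing it on 21.18.11.6.7.20: 21→(21−2)÷1=19=s, 18→(18−2)÷1=16=p, 11→(11−2)÷1=9=i, 6→(6−2)÷1=4=d, 7→(7−2)÷1=5=e, 20→(20−2)÷1=18=r.

spider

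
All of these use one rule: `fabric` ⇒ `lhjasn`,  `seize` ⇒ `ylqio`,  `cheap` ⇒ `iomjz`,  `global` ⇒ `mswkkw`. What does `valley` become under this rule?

Letter i (0-indexed) is shifted by i+6, so successive shifts are 6, 7, 8, ….
On valley: v+6=b, a+7=h, l+8=t, l+9=u, e+10=o, y+11=j.

bhtuoj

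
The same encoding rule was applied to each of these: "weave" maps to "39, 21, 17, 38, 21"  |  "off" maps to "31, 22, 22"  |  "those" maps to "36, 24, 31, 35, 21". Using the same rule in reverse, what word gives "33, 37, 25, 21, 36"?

quiet

Letters become their 1-based position plus 16 (so a→17, b→18, …).
Reversing it on 33, 37, 25, 21, 36: 33→(33−16)÷1=17=q, 37→(37−16)÷1=21=u, 25→(25−16)÷1=9=i, 21→(21−16)÷1=5=e, 36→(36−16)÷1=20=t.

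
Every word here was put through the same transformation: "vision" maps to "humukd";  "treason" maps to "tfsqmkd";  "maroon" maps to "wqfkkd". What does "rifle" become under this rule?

v(21)→h(7) and i(8)→u(20) fit y≡7x+16 (mod 26); the inverse of 7 mod 26 is 15. Each letter's alphabet position (a=0..z=25) is mapped through 7·x+16 mod 26 — an affine cipher.
On rifle: r(17)→7·17+16≡5=f; i(8)→7·8+16≡20=u; f(5)→7·5+16≡25=z; l(11)→7·11+16≡15=p; e(4)→7·4+16≡18=s (all mod 26).

fuzps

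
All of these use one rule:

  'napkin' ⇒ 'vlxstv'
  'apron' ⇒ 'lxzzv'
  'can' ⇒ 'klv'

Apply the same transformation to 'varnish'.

dlzvtap

Two shifts are in play — +11 for a/e/i/o/u, +8 for every other letter.
For varnish: v(cons)+8=d, a(vowel)+11=l, r(cons)+8=z, n(cons)+8=v, i(vowel)+11=t, s(cons)+8=a, h(cons)+8=p.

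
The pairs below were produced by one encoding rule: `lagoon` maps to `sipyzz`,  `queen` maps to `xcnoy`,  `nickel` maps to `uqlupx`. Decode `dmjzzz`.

In lagoon: l→s is +7, a→i is +8, g→p is +9, o→y is +10 — the shift increases by 1 each position. Each letter shifts forward by (position + 7), i.e. 7, 8, 9, … — the shift grows by one for each successive letter.
Decoding dmjzzz: d−7=w, m−8=e, j−9=a, z−10=p, z−11=o, z−12=n.

weapon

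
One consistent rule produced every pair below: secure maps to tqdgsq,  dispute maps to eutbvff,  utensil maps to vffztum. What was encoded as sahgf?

A repeating key of period 2 is used — shifts +1, +12 over and over.
Reversing it on sahgf: s−1=r, a−12=o, h−1=g, g−12=u, f−1=e.

rogue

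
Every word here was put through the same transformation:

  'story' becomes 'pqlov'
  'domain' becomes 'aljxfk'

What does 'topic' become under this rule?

Compare letters: s→p is +23, t→q is +23, o→l is +23 — a constant shift. It's a constant shift of +23 (ROT23).
Applying it to topic: t+23=q, o+23=l, p+23=m, i+23=f, c+23=z.

qlmfz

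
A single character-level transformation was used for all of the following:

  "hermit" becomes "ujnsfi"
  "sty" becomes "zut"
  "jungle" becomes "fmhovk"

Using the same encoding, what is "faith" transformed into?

The output letters match the input read backwards, each shifted +1: hermit reversed is timreh. Read the word backwards and shift each letter +1.
On faith: reverse → htiaf; then shift: h+1=i, t+1=u, i+1=j, a+1=b, f+1=g.

iujbg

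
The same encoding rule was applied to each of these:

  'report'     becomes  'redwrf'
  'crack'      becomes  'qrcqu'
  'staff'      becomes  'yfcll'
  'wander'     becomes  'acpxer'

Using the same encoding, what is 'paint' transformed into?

r(17)→r(17) and e(4)→e(4) fit y≡7x+2 (mod 26); the inverse of 7 mod 26 is 15. Treating letters as 0–25, the rule is x ↦ 7x + 2 (mod 26).
Applying it to paint: p(15)→7·15+2≡3=d; a(0)→7·0+2≡2=c; i(8)→7·8+2≡6=g; n(13)→7·13+2≡15=p; t(19)→7·19+2≡5=f (all mod 26).

dcgpf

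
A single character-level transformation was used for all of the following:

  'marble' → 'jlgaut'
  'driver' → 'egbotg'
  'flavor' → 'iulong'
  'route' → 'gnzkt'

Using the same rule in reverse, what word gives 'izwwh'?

fuzzy

m(12)→j(9) and a(0)→l(11) fit y≡15x+11 (mod 26); the inverse of 15 mod 26 is 7. Treating letters as 0–25, the rule is x ↦ 15x + 11 (mod 26).
Undoing it on izwwh: i(8)→7·(8−11)≡5=f; z(25)→7·(25−11)≡20=u; w(22)→7·(22−11)≡25=z; w(22)→7·(22−11)≡25=z; h(7)→7·(7−11)≡24=y (all mod 26).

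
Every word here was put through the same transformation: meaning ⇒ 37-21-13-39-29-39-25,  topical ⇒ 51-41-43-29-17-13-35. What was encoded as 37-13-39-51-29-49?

m(#13)→37 and e(#5)→21: differences scale by 2, so n = 2·pos + 11. The formula is n = 2×(alphabet index, a=1) + 11.
Decoding 37-13-39-51-29-49: 37→(37−11)÷2=13=m, 13→(13−11)÷2=1=a, 39→(39−11)÷2=14=n, 51→(51−11)÷2=20=t, 29→(29−11)÷2=9=i, 49→(49−11)÷2=19=s.

mantis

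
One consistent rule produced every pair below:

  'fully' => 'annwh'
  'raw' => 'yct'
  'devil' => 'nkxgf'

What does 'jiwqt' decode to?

rough

The output letters match the input read backwards, each shifted +2: fully reversed is ylluf. Read the word backwards and shift each letter +2.
Decoding jiwqt: shift back: j−2=h, i−2=g, w−2=u, q−2=o, t−2=r → hguor; then reverse → rough.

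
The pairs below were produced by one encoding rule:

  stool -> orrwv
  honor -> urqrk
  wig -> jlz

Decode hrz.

woe

Read the word backwards and shift each letter +3.
Undoing it on hrz: shift back: h−3=e, r−3=o, z−3=w → eow; then reverse → woe.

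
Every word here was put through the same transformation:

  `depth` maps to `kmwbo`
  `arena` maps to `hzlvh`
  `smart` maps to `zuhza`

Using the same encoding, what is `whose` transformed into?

It's a Vigenère-style cipher with numeric key [7,8]: position i shifts by key[i mod 2].
On whose: w+7=d, h+8=p, o+7=v, s+8=a, e+7=l.

dpval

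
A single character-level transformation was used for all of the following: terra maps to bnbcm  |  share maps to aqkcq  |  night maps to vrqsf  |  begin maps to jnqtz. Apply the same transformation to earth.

In terra: t→b is +8, e→n is +9, r→b is +10, r→c is +11 — the shift increases by 1 each position. Letter i (0-indexed) is shifted by i+8, so successive shifts are 8, 9, 10, ….
On earth: e+8=m, a+9=j, r+10=b, t+11=e, h+12=t.

mjbet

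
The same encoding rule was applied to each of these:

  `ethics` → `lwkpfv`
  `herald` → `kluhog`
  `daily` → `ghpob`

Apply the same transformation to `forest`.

The shift depends on letter class: consonant t→w is +3, but vowel e→l is +7. Two shifts are in play — +7 for a/e/i/o/u, +3 for every other letter.
On forest: f(cons)+3=i, o(vowel)+7=v, r(cons)+3=u, e(vowel)+7=l, s(cons)+3=v, t(cons)+3=w.

ivulvw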